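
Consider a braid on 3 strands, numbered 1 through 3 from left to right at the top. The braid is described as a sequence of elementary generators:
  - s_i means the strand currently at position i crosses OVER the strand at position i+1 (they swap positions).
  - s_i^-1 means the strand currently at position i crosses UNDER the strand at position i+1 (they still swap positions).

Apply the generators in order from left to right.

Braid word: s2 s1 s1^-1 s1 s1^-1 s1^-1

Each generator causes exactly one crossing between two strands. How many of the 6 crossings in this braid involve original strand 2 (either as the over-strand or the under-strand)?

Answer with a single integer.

Gen 1: crossing 2x3. Involves strand 2? yes. Count so far: 1
Gen 2: crossing 1x3. Involves strand 2? no. Count so far: 1
Gen 3: crossing 3x1. Involves strand 2? no. Count so far: 1
Gen 4: crossing 1x3. Involves strand 2? no. Count so far: 1
Gen 5: crossing 3x1. Involves strand 2? no. Count so far: 1
Gen 6: crossing 1x3. Involves strand 2? no. Count so far: 1

Answer: 1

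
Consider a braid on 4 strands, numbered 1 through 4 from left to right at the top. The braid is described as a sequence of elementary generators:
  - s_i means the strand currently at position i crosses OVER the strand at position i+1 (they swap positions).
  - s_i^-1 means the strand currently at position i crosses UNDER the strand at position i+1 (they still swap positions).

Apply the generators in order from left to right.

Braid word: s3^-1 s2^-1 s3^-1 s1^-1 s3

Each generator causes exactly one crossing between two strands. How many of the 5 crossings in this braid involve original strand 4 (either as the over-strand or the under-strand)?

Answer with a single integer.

Gen 1: crossing 3x4. Involves strand 4? yes. Count so far: 1
Gen 2: crossing 2x4. Involves strand 4? yes. Count so far: 2
Gen 3: crossing 2x3. Involves strand 4? no. Count so far: 2
Gen 4: crossing 1x4. Involves strand 4? yes. Count so far: 3
Gen 5: crossing 3x2. Involves strand 4? no. Count so far: 3

Answer: 3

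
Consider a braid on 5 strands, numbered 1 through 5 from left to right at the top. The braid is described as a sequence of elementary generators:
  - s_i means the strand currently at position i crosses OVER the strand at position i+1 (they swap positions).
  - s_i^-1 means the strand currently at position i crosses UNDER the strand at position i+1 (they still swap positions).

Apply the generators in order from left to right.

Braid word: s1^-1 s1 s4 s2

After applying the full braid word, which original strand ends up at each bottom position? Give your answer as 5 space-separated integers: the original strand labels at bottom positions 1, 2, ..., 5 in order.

Answer: 1 3 2 5 4

Derivation:
Gen 1 (s1^-1): strand 1 crosses under strand 2. Perm now: [2 1 3 4 5]
Gen 2 (s1): strand 2 crosses over strand 1. Perm now: [1 2 3 4 5]
Gen 3 (s4): strand 4 crosses over strand 5. Perm now: [1 2 3 5 4]
Gen 4 (s2): strand 2 crosses over strand 3. Perm now: [1 3 2 5 4]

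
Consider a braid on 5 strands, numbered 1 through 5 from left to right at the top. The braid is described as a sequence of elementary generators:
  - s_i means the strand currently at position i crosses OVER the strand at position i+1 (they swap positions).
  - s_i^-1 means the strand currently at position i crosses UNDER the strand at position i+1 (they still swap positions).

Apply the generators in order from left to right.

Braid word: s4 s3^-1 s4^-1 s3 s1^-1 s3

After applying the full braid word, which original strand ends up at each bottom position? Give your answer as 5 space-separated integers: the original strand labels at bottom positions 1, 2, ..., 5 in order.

Answer: 2 1 5 4 3

Derivation:
Gen 1 (s4): strand 4 crosses over strand 5. Perm now: [1 2 3 5 4]
Gen 2 (s3^-1): strand 3 crosses under strand 5. Perm now: [1 2 5 3 4]
Gen 3 (s4^-1): strand 3 crosses under strand 4. Perm now: [1 2 5 4 3]
Gen 4 (s3): strand 5 crosses over strand 4. Perm now: [1 2 4 5 3]
Gen 5 (s1^-1): strand 1 crosses under strand 2. Perm now: [2 1 4 5 3]
Gen 6 (s3): strand 4 crosses over strand 5. Perm now: [2 1 5 4 3]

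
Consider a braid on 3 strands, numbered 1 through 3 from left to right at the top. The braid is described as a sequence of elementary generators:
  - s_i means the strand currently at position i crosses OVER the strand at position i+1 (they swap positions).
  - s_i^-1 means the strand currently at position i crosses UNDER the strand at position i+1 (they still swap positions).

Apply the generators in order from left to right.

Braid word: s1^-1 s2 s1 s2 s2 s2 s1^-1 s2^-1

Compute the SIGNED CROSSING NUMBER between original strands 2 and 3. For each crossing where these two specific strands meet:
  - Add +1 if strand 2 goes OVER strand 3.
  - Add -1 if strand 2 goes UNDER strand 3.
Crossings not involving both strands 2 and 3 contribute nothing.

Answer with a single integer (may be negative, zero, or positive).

Gen 1: crossing 1x2. Both 2&3? no. Sum: 0
Gen 2: crossing 1x3. Both 2&3? no. Sum: 0
Gen 3: 2 over 3. Both 2&3? yes. Contrib: +1. Sum: 1
Gen 4: crossing 2x1. Both 2&3? no. Sum: 1
Gen 5: crossing 1x2. Both 2&3? no. Sum: 1
Gen 6: crossing 2x1. Both 2&3? no. Sum: 1
Gen 7: crossing 3x1. Both 2&3? no. Sum: 1
Gen 8: 3 under 2. Both 2&3? yes. Contrib: +1. Sum: 2

Answer: 2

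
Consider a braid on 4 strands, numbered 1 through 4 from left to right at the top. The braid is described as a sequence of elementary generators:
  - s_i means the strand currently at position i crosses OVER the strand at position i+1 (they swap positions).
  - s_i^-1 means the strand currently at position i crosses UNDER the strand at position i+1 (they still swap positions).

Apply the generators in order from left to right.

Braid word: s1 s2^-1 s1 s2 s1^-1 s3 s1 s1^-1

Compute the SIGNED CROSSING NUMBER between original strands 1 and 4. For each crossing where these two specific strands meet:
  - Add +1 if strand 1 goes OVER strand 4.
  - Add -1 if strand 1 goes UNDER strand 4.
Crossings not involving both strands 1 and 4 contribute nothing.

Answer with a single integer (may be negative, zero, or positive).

Gen 1: crossing 1x2. Both 1&4? no. Sum: 0
Gen 2: crossing 1x3. Both 1&4? no. Sum: 0
Gen 3: crossing 2x3. Both 1&4? no. Sum: 0
Gen 4: crossing 2x1. Both 1&4? no. Sum: 0
Gen 5: crossing 3x1. Both 1&4? no. Sum: 0
Gen 6: crossing 2x4. Both 1&4? no. Sum: 0
Gen 7: crossing 1x3. Both 1&4? no. Sum: 0
Gen 8: crossing 3x1. Both 1&4? no. Sum: 0

Answer: 0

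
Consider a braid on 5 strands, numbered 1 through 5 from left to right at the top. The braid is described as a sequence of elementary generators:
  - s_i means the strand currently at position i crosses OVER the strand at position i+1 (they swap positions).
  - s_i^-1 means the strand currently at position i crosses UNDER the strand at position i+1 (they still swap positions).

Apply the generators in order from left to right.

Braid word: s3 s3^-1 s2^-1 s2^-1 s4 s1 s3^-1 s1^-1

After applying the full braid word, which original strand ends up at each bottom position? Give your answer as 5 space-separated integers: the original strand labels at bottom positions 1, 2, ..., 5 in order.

Gen 1 (s3): strand 3 crosses over strand 4. Perm now: [1 2 4 3 5]
Gen 2 (s3^-1): strand 4 crosses under strand 3. Perm now: [1 2 3 4 5]
Gen 3 (s2^-1): strand 2 crosses under strand 3. Perm now: [1 3 2 4 5]
Gen 4 (s2^-1): strand 3 crosses under strand 2. Perm now: [1 2 3 4 5]
Gen 5 (s4): strand 4 crosses over strand 5. Perm now: [1 2 3 5 4]
Gen 6 (s1): strand 1 crosses over strand 2. Perm now: [2 1 3 5 4]
Gen 7 (s3^-1): strand 3 crosses under strand 5. Perm now: [2 1 5 3 4]
Gen 8 (s1^-1): strand 2 crosses under strand 1. Perm now: [1 2 5 3 4]

Answer: 1 2 5 3 4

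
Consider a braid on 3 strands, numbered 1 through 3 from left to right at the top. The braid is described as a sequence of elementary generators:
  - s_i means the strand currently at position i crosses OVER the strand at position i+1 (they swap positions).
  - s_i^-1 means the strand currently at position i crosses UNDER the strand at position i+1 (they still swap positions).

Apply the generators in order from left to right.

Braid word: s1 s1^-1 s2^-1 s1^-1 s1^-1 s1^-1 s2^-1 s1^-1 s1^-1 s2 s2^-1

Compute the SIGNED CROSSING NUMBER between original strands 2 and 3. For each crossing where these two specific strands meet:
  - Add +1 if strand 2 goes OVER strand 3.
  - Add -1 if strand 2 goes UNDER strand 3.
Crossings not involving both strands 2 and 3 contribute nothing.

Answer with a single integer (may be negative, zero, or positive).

Answer: -1

Derivation:
Gen 1: crossing 1x2. Both 2&3? no. Sum: 0
Gen 2: crossing 2x1. Both 2&3? no. Sum: 0
Gen 3: 2 under 3. Both 2&3? yes. Contrib: -1. Sum: -1
Gen 4: crossing 1x3. Both 2&3? no. Sum: -1
Gen 5: crossing 3x1. Both 2&3? no. Sum: -1
Gen 6: crossing 1x3. Both 2&3? no. Sum: -1
Gen 7: crossing 1x2. Both 2&3? no. Sum: -1
Gen 8: 3 under 2. Both 2&3? yes. Contrib: +1. Sum: 0
Gen 9: 2 under 3. Both 2&3? yes. Contrib: -1. Sum: -1
Gen 10: crossing 2x1. Both 2&3? no. Sum: -1
Gen 11: crossing 1x2. Both 2&3? no. Sum: -1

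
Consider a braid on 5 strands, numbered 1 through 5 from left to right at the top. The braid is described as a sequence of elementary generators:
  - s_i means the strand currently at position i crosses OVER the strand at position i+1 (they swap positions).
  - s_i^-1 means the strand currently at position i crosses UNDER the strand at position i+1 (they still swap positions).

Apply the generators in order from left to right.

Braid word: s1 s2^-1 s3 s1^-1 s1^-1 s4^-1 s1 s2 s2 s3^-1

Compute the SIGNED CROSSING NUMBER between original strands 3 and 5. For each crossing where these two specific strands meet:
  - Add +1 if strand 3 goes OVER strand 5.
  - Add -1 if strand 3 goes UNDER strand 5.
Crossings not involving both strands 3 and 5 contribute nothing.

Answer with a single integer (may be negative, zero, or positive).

Answer: 0

Derivation:
Gen 1: crossing 1x2. Both 3&5? no. Sum: 0
Gen 2: crossing 1x3. Both 3&5? no. Sum: 0
Gen 3: crossing 1x4. Both 3&5? no. Sum: 0
Gen 4: crossing 2x3. Both 3&5? no. Sum: 0
Gen 5: crossing 3x2. Both 3&5? no. Sum: 0
Gen 6: crossing 1x5. Both 3&5? no. Sum: 0
Gen 7: crossing 2x3. Both 3&5? no. Sum: 0
Gen 8: crossing 2x4. Both 3&5? no. Sum: 0
Gen 9: crossing 4x2. Both 3&5? no. Sum: 0
Gen 10: crossing 4x5. Both 3&5? no. Sum: 0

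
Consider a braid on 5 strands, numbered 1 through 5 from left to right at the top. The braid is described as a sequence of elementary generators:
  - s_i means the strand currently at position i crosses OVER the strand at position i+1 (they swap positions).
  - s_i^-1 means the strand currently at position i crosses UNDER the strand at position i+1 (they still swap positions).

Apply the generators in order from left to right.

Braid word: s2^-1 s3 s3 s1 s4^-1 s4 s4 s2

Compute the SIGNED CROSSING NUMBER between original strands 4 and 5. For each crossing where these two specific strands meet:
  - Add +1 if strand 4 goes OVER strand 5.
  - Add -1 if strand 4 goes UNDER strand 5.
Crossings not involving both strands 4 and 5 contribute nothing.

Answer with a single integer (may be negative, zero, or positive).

Gen 1: crossing 2x3. Both 4&5? no. Sum: 0
Gen 2: crossing 2x4. Both 4&5? no. Sum: 0
Gen 3: crossing 4x2. Both 4&5? no. Sum: 0
Gen 4: crossing 1x3. Both 4&5? no. Sum: 0
Gen 5: 4 under 5. Both 4&5? yes. Contrib: -1. Sum: -1
Gen 6: 5 over 4. Both 4&5? yes. Contrib: -1. Sum: -2
Gen 7: 4 over 5. Both 4&5? yes. Contrib: +1. Sum: -1
Gen 8: crossing 1x2. Both 4&5? no. Sum: -1

Answer: -1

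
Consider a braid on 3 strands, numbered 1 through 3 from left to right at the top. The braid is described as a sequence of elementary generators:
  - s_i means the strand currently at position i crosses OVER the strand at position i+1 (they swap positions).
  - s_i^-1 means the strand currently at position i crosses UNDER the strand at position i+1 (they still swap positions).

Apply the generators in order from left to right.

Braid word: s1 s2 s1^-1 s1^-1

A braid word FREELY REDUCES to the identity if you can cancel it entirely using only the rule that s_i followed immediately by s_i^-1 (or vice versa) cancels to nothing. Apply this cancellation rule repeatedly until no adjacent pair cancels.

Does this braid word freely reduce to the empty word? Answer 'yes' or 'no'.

Gen 1 (s1): push. Stack: [s1]
Gen 2 (s2): push. Stack: [s1 s2]
Gen 3 (s1^-1): push. Stack: [s1 s2 s1^-1]
Gen 4 (s1^-1): push. Stack: [s1 s2 s1^-1 s1^-1]
Reduced word: s1 s2 s1^-1 s1^-1

Answer: no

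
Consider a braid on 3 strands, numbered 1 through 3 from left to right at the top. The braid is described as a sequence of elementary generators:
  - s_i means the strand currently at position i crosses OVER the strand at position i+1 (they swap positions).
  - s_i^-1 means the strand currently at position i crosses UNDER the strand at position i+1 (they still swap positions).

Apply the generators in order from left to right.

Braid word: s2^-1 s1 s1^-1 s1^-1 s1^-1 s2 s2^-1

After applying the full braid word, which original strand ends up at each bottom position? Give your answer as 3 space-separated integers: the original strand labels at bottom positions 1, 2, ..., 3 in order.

Gen 1 (s2^-1): strand 2 crosses under strand 3. Perm now: [1 3 2]
Gen 2 (s1): strand 1 crosses over strand 3. Perm now: [3 1 2]
Gen 3 (s1^-1): strand 3 crosses under strand 1. Perm now: [1 3 2]
Gen 4 (s1^-1): strand 1 crosses under strand 3. Perm now: [3 1 2]
Gen 5 (s1^-1): strand 3 crosses under strand 1. Perm now: [1 3 2]
Gen 6 (s2): strand 3 crosses over strand 2. Perm now: [1 2 3]
Gen 7 (s2^-1): strand 2 crosses under strand 3. Perm now: [1 3 2]

Answer: 1 3 2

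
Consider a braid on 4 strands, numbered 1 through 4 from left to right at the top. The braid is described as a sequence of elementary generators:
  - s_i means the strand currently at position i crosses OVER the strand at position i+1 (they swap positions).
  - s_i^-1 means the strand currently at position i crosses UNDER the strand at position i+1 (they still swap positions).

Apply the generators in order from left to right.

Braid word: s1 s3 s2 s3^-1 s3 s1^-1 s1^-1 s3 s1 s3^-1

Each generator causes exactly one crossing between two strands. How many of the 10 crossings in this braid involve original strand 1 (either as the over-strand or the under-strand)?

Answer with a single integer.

Gen 1: crossing 1x2. Involves strand 1? yes. Count so far: 1
Gen 2: crossing 3x4. Involves strand 1? no. Count so far: 1
Gen 3: crossing 1x4. Involves strand 1? yes. Count so far: 2
Gen 4: crossing 1x3. Involves strand 1? yes. Count so far: 3
Gen 5: crossing 3x1. Involves strand 1? yes. Count so far: 4
Gen 6: crossing 2x4. Involves strand 1? no. Count so far: 4
Gen 7: crossing 4x2. Involves strand 1? no. Count so far: 4
Gen 8: crossing 1x3. Involves strand 1? yes. Count so far: 5
Gen 9: crossing 2x4. Involves strand 1? no. Count so far: 5
Gen 10: crossing 3x1. Involves strand 1? yes. Count so far: 6

Answer: 6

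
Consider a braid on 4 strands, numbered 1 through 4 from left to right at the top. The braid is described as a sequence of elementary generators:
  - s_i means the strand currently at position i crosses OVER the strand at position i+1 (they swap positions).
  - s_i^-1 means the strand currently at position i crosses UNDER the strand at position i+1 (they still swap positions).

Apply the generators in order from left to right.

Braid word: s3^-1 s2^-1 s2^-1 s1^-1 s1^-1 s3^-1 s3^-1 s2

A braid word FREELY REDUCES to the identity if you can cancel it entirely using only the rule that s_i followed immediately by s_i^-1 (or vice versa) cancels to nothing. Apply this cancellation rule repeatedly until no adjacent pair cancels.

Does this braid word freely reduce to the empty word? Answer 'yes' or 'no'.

Answer: no

Derivation:
Gen 1 (s3^-1): push. Stack: [s3^-1]
Gen 2 (s2^-1): push. Stack: [s3^-1 s2^-1]
Gen 3 (s2^-1): push. Stack: [s3^-1 s2^-1 s2^-1]
Gen 4 (s1^-1): push. Stack: [s3^-1 s2^-1 s2^-1 s1^-1]
Gen 5 (s1^-1): push. Stack: [s3^-1 s2^-1 s2^-1 s1^-1 s1^-1]
Gen 6 (s3^-1): push. Stack: [s3^-1 s2^-1 s2^-1 s1^-1 s1^-1 s3^-1]
Gen 7 (s3^-1): push. Stack: [s3^-1 s2^-1 s2^-1 s1^-1 s1^-1 s3^-1 s3^-1]
Gen 8 (s2): push. Stack: [s3^-1 s2^-1 s2^-1 s1^-1 s1^-1 s3^-1 s3^-1 s2]
Reduced word: s3^-1 s2^-1 s2^-1 s1^-1 s1^-1 s3^-1 s3^-1 s2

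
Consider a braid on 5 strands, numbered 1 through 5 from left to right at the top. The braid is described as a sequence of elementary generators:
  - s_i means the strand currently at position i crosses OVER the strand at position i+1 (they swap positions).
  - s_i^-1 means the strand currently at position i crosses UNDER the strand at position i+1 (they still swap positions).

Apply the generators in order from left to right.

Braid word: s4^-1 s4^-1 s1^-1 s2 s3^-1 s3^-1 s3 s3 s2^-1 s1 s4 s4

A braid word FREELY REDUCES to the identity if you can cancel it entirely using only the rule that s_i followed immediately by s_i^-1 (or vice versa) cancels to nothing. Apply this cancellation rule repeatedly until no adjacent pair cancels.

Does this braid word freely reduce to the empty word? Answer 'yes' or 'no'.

Gen 1 (s4^-1): push. Stack: [s4^-1]
Gen 2 (s4^-1): push. Stack: [s4^-1 s4^-1]
Gen 3 (s1^-1): push. Stack: [s4^-1 s4^-1 s1^-1]
Gen 4 (s2): push. Stack: [s4^-1 s4^-1 s1^-1 s2]
Gen 5 (s3^-1): push. Stack: [s4^-1 s4^-1 s1^-1 s2 s3^-1]
Gen 6 (s3^-1): push. Stack: [s4^-1 s4^-1 s1^-1 s2 s3^-1 s3^-1]
Gen 7 (s3): cancels prior s3^-1. Stack: [s4^-1 s4^-1 s1^-1 s2 s3^-1]
Gen 8 (s3): cancels prior s3^-1. Stack: [s4^-1 s4^-1 s1^-1 s2]
Gen 9 (s2^-1): cancels prior s2. Stack: [s4^-1 s4^-1 s1^-1]
Gen 10 (s1): cancels prior s1^-1. Stack: [s4^-1 s4^-1]
Gen 11 (s4): cancels prior s4^-1. Stack: [s4^-1]
Gen 12 (s4): cancels prior s4^-1. Stack: []
Reduced word: (empty)

Answer: yes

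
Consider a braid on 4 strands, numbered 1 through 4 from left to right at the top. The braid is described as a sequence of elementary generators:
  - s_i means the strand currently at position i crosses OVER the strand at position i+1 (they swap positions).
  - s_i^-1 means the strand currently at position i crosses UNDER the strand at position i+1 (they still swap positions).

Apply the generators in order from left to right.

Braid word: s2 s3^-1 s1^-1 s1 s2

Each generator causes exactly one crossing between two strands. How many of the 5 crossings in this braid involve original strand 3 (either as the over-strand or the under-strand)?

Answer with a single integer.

Gen 1: crossing 2x3. Involves strand 3? yes. Count so far: 1
Gen 2: crossing 2x4. Involves strand 3? no. Count so far: 1
Gen 3: crossing 1x3. Involves strand 3? yes. Count so far: 2
Gen 4: crossing 3x1. Involves strand 3? yes. Count so far: 3
Gen 5: crossing 3x4. Involves strand 3? yes. Count so far: 4

Answer: 4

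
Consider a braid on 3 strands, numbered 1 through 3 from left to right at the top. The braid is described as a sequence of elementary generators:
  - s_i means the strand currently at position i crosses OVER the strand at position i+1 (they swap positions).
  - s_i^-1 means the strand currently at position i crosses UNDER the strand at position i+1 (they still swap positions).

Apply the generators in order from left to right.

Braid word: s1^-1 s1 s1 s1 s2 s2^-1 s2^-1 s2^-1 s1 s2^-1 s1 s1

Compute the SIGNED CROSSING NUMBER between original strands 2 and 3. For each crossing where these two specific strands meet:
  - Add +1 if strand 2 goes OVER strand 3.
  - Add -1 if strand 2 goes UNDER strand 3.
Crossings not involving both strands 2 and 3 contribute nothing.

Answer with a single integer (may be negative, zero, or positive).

Answer: 2

Derivation:
Gen 1: crossing 1x2. Both 2&3? no. Sum: 0
Gen 2: crossing 2x1. Both 2&3? no. Sum: 0
Gen 3: crossing 1x2. Both 2&3? no. Sum: 0
Gen 4: crossing 2x1. Both 2&3? no. Sum: 0
Gen 5: 2 over 3. Both 2&3? yes. Contrib: +1. Sum: 1
Gen 6: 3 under 2. Both 2&3? yes. Contrib: +1. Sum: 2
Gen 7: 2 under 3. Both 2&3? yes. Contrib: -1. Sum: 1
Gen 8: 3 under 2. Both 2&3? yes. Contrib: +1. Sum: 2
Gen 9: crossing 1x2. Both 2&3? no. Sum: 2
Gen 10: crossing 1x3. Both 2&3? no. Sum: 2
Gen 11: 2 over 3. Both 2&3? yes. Contrib: +1. Sum: 3
Gen 12: 3 over 2. Both 2&3? yes. Contrib: -1. Sum: 2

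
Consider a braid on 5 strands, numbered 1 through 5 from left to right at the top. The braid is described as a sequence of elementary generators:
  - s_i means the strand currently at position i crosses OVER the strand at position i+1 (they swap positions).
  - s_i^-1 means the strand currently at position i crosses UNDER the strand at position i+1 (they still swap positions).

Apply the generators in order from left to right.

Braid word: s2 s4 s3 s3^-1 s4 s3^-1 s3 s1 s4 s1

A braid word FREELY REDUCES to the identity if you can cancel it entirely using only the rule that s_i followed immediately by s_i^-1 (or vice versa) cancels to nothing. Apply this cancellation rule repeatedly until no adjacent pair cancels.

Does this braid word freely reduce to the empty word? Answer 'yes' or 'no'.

Gen 1 (s2): push. Stack: [s2]
Gen 2 (s4): push. Stack: [s2 s4]
Gen 3 (s3): push. Stack: [s2 s4 s3]
Gen 4 (s3^-1): cancels prior s3. Stack: [s2 s4]
Gen 5 (s4): push. Stack: [s2 s4 s4]
Gen 6 (s3^-1): push. Stack: [s2 s4 s4 s3^-1]
Gen 7 (s3): cancels prior s3^-1. Stack: [s2 s4 s4]
Gen 8 (s1): push. Stack: [s2 s4 s4 s1]
Gen 9 (s4): push. Stack: [s2 s4 s4 s1 s4]
Gen 10 (s1): push. Stack: [s2 s4 s4 s1 s4 s1]
Reduced word: s2 s4 s4 s1 s4 s1

Answer: no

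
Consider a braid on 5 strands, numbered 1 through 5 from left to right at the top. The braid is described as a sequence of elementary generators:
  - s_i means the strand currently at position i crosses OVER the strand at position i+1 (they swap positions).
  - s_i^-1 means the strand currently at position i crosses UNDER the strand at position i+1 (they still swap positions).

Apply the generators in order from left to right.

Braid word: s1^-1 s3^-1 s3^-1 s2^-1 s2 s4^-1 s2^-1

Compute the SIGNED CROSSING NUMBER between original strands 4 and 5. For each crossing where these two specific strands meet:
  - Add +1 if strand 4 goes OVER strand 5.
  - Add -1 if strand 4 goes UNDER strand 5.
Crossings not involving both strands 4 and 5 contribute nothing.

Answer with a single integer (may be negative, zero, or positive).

Answer: -1

Derivation:
Gen 1: crossing 1x2. Both 4&5? no. Sum: 0
Gen 2: crossing 3x4. Both 4&5? no. Sum: 0
Gen 3: crossing 4x3. Both 4&5? no. Sum: 0
Gen 4: crossing 1x3. Both 4&5? no. Sum: 0
Gen 5: crossing 3x1. Both 4&5? no. Sum: 0
Gen 6: 4 under 5. Both 4&5? yes. Contrib: -1. Sum: -1
Gen 7: crossing 1x3. Both 4&5? no. Sum: -1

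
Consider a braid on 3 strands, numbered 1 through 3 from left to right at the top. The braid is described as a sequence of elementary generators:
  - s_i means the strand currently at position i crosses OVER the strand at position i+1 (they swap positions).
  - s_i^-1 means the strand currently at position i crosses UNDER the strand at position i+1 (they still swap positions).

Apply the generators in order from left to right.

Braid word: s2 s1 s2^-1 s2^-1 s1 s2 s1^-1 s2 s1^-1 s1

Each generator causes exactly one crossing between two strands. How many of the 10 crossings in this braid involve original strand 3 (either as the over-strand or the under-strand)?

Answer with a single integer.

Answer: 7

Derivation:
Gen 1: crossing 2x3. Involves strand 3? yes. Count so far: 1
Gen 2: crossing 1x3. Involves strand 3? yes. Count so far: 2
Gen 3: crossing 1x2. Involves strand 3? no. Count so far: 2
Gen 4: crossing 2x1. Involves strand 3? no. Count so far: 2
Gen 5: crossing 3x1. Involves strand 3? yes. Count so far: 3
Gen 6: crossing 3x2. Involves strand 3? yes. Count so far: 4
Gen 7: crossing 1x2. Involves strand 3? no. Count so far: 4
Gen 8: crossing 1x3. Involves strand 3? yes. Count so far: 5
Gen 9: crossing 2x3. Involves strand 3? yes. Count so far: 6
Gen 10: crossing 3x2. Involves strand 3? yes. Count so far: 7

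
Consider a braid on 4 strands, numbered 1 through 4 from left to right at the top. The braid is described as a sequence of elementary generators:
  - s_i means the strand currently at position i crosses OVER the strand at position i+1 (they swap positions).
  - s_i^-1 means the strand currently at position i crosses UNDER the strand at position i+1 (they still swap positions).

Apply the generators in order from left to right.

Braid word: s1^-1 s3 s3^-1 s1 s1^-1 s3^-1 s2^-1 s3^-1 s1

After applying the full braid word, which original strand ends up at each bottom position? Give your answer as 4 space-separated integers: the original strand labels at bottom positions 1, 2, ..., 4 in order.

Gen 1 (s1^-1): strand 1 crosses under strand 2. Perm now: [2 1 3 4]
Gen 2 (s3): strand 3 crosses over strand 4. Perm now: [2 1 4 3]
Gen 3 (s3^-1): strand 4 crosses under strand 3. Perm now: [2 1 3 4]
Gen 4 (s1): strand 2 crosses over strand 1. Perm now: [1 2 3 4]
Gen 5 (s1^-1): strand 1 crosses under strand 2. Perm now: [2 1 3 4]
Gen 6 (s3^-1): strand 3 crosses under strand 4. Perm now: [2 1 4 3]
Gen 7 (s2^-1): strand 1 crosses under strand 4. Perm now: [2 4 1 3]
Gen 8 (s3^-1): strand 1 crosses under strand 3. Perm now: [2 4 3 1]
Gen 9 (s1): strand 2 crosses over strand 4. Perm now: [4 2 3 1]

Answer: 4 2 3 1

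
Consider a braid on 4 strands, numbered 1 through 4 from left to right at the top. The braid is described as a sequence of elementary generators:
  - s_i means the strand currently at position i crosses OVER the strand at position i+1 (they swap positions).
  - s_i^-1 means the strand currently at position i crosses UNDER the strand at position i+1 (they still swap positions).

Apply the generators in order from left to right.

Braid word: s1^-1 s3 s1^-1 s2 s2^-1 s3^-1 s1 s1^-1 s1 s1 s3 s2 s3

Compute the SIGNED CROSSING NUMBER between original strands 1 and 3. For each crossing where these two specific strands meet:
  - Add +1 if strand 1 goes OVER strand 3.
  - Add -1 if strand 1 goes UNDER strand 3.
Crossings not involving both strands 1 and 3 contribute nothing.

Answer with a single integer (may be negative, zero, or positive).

Answer: 0

Derivation:
Gen 1: crossing 1x2. Both 1&3? no. Sum: 0
Gen 2: crossing 3x4. Both 1&3? no. Sum: 0
Gen 3: crossing 2x1. Both 1&3? no. Sum: 0
Gen 4: crossing 2x4. Both 1&3? no. Sum: 0
Gen 5: crossing 4x2. Both 1&3? no. Sum: 0
Gen 6: crossing 4x3. Both 1&3? no. Sum: 0
Gen 7: crossing 1x2. Both 1&3? no. Sum: 0
Gen 8: crossing 2x1. Both 1&3? no. Sum: 0
Gen 9: crossing 1x2. Both 1&3? no. Sum: 0
Gen 10: crossing 2x1. Both 1&3? no. Sum: 0
Gen 11: crossing 3x4. Both 1&3? no. Sum: 0
Gen 12: crossing 2x4. Both 1&3? no. Sum: 0
Gen 13: crossing 2x3. Both 1&3? no. Sum: 0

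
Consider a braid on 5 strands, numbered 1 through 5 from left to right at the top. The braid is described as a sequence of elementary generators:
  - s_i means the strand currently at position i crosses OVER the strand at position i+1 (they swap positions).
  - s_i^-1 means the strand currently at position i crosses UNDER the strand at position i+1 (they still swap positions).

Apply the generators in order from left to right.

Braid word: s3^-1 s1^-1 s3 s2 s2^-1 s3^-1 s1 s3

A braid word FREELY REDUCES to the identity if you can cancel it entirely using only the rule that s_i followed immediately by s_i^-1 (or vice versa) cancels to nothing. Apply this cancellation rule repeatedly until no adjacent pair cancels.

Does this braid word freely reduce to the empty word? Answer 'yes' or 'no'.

Answer: yes

Derivation:
Gen 1 (s3^-1): push. Stack: [s3^-1]
Gen 2 (s1^-1): push. Stack: [s3^-1 s1^-1]
Gen 3 (s3): push. Stack: [s3^-1 s1^-1 s3]
Gen 4 (s2): push. Stack: [s3^-1 s1^-1 s3 s2]
Gen 5 (s2^-1): cancels prior s2. Stack: [s3^-1 s1^-1 s3]
Gen 6 (s3^-1): cancels prior s3. Stack: [s3^-1 s1^-1]
Gen 7 (s1): cancels prior s1^-1. Stack: [s3^-1]
Gen 8 (s3): cancels prior s3^-1. Stack: []
Reduced word: (empty)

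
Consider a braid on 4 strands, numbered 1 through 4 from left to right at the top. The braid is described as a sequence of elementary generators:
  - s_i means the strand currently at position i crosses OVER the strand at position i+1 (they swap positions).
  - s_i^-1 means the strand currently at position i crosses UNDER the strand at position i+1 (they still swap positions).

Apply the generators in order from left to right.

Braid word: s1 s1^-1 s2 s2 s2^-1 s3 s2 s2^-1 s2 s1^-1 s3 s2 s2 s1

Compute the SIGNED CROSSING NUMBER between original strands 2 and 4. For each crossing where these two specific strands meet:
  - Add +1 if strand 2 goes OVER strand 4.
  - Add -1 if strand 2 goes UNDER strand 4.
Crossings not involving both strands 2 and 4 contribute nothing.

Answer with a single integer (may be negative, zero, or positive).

Gen 1: crossing 1x2. Both 2&4? no. Sum: 0
Gen 2: crossing 2x1. Both 2&4? no. Sum: 0
Gen 3: crossing 2x3. Both 2&4? no. Sum: 0
Gen 4: crossing 3x2. Both 2&4? no. Sum: 0
Gen 5: crossing 2x3. Both 2&4? no. Sum: 0
Gen 6: 2 over 4. Both 2&4? yes. Contrib: +1. Sum: 1
Gen 7: crossing 3x4. Both 2&4? no. Sum: 1
Gen 8: crossing 4x3. Both 2&4? no. Sum: 1
Gen 9: crossing 3x4. Both 2&4? no. Sum: 1
Gen 10: crossing 1x4. Both 2&4? no. Sum: 1
Gen 11: crossing 3x2. Both 2&4? no. Sum: 1
Gen 12: crossing 1x2. Both 2&4? no. Sum: 1
Gen 13: crossing 2x1. Both 2&4? no. Sum: 1
Gen 14: crossing 4x1. Both 2&4? no. Sum: 1

Answer: 1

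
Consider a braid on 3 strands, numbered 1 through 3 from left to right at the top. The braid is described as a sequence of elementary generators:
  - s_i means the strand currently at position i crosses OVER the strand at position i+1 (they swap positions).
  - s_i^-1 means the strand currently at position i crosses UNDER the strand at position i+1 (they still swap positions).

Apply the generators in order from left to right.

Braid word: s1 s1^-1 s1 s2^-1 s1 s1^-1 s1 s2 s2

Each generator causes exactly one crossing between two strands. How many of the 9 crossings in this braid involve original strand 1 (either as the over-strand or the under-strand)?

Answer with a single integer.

Answer: 6

Derivation:
Gen 1: crossing 1x2. Involves strand 1? yes. Count so far: 1
Gen 2: crossing 2x1. Involves strand 1? yes. Count so far: 2
Gen 3: crossing 1x2. Involves strand 1? yes. Count so far: 3
Gen 4: crossing 1x3. Involves strand 1? yes. Count so far: 4
Gen 5: crossing 2x3. Involves strand 1? no. Count so far: 4
Gen 6: crossing 3x2. Involves strand 1? no. Count so far: 4
Gen 7: crossing 2x3. Involves strand 1? no. Count so far: 4
Gen 8: crossing 2x1. Involves strand 1? yes. Count so far: 5
Gen 9: crossing 1x2. Involves strand 1? yes. Count so far: 6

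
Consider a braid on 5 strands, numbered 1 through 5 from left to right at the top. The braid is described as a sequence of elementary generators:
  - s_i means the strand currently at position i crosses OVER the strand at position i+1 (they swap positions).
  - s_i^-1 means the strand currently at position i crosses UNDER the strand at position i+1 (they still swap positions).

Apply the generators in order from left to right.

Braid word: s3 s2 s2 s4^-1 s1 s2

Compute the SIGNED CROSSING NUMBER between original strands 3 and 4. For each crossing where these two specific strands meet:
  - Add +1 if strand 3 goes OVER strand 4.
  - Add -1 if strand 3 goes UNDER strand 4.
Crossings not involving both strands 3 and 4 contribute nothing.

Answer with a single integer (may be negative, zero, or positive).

Gen 1: 3 over 4. Both 3&4? yes. Contrib: +1. Sum: 1
Gen 2: crossing 2x4. Both 3&4? no. Sum: 1
Gen 3: crossing 4x2. Both 3&4? no. Sum: 1
Gen 4: crossing 3x5. Both 3&4? no. Sum: 1
Gen 5: crossing 1x2. Both 3&4? no. Sum: 1
Gen 6: crossing 1x4. Both 3&4? no. Sum: 1

Answer: 1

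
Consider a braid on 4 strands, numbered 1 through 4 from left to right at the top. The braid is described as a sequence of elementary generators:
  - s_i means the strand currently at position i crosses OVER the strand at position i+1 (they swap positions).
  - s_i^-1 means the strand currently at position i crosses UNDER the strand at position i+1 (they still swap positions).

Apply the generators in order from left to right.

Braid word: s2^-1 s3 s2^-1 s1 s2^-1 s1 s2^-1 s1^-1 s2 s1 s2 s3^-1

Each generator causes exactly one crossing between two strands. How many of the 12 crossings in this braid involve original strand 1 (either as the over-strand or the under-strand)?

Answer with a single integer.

Answer: 7

Derivation:
Gen 1: crossing 2x3. Involves strand 1? no. Count so far: 0
Gen 2: crossing 2x4. Involves strand 1? no. Count so far: 0
Gen 3: crossing 3x4. Involves strand 1? no. Count so far: 0
Gen 4: crossing 1x4. Involves strand 1? yes. Count so far: 1
Gen 5: crossing 1x3. Involves strand 1? yes. Count so far: 2
Gen 6: crossing 4x3. Involves strand 1? no. Count so far: 2
Gen 7: crossing 4x1. Involves strand 1? yes. Count so far: 3
Gen 8: crossing 3x1. Involves strand 1? yes. Count so far: 4
Gen 9: crossing 3x4. Involves strand 1? no. Count so far: 4
Gen 10: crossing 1x4. Involves strand 1? yes. Count so far: 5
Gen 11: crossing 1x3. Involves strand 1? yes. Count so far: 6
Gen 12: crossing 1x2. Involves strand 1? yes. Count so far: 7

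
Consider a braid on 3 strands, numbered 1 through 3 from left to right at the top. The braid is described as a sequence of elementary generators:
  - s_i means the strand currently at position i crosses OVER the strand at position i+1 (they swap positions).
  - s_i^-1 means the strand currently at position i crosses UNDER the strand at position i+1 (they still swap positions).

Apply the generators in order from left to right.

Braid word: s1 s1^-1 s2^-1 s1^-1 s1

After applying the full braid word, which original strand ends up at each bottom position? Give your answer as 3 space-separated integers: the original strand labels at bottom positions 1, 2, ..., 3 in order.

Gen 1 (s1): strand 1 crosses over strand 2. Perm now: [2 1 3]
Gen 2 (s1^-1): strand 2 crosses under strand 1. Perm now: [1 2 3]
Gen 3 (s2^-1): strand 2 crosses under strand 3. Perm now: [1 3 2]
Gen 4 (s1^-1): strand 1 crosses under strand 3. Perm now: [3 1 2]
Gen 5 (s1): strand 3 crosses over strand 1. Perm now: [1 3 2]

Answer: 1 3 2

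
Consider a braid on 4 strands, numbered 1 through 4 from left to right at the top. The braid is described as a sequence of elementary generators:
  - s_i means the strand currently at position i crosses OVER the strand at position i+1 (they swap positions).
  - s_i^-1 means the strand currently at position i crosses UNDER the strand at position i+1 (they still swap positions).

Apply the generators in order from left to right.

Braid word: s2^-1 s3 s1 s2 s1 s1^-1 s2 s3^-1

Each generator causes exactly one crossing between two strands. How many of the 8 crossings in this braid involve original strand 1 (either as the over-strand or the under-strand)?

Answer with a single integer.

Answer: 3

Derivation:
Gen 1: crossing 2x3. Involves strand 1? no. Count so far: 0
Gen 2: crossing 2x4. Involves strand 1? no. Count so far: 0
Gen 3: crossing 1x3. Involves strand 1? yes. Count so far: 1
Gen 4: crossing 1x4. Involves strand 1? yes. Count so far: 2
Gen 5: crossing 3x4. Involves strand 1? no. Count so far: 2
Gen 6: crossing 4x3. Involves strand 1? no. Count so far: 2
Gen 7: crossing 4x1. Involves strand 1? yes. Count so far: 3
Gen 8: crossing 4x2. Involves strand 1? no. Count so far: 3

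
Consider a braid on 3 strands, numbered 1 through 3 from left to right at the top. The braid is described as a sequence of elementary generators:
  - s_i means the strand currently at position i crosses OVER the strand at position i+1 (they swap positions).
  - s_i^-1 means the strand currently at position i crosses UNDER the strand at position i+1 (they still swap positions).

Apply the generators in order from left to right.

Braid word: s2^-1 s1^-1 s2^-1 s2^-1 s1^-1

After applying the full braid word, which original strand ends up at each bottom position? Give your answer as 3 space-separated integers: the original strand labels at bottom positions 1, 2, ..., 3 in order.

Answer: 1 3 2

Derivation:
Gen 1 (s2^-1): strand 2 crosses under strand 3. Perm now: [1 3 2]
Gen 2 (s1^-1): strand 1 crosses under strand 3. Perm now: [3 1 2]
Gen 3 (s2^-1): strand 1 crosses under strand 2. Perm now: [3 2 1]
Gen 4 (s2^-1): strand 2 crosses under strand 1. Perm now: [3 1 2]
Gen 5 (s1^-1): strand 3 crosses under strand 1. Perm now: [1 3 2]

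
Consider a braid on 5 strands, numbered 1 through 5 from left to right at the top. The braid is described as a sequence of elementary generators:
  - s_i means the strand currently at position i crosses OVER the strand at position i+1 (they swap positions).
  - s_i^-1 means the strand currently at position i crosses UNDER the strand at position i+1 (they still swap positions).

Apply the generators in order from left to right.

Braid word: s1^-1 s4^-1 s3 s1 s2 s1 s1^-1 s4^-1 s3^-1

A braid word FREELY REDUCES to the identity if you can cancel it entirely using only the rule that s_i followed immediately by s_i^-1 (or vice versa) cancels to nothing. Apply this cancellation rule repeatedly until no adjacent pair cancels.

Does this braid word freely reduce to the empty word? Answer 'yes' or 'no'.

Answer: no

Derivation:
Gen 1 (s1^-1): push. Stack: [s1^-1]
Gen 2 (s4^-1): push. Stack: [s1^-1 s4^-1]
Gen 3 (s3): push. Stack: [s1^-1 s4^-1 s3]
Gen 4 (s1): push. Stack: [s1^-1 s4^-1 s3 s1]
Gen 5 (s2): push. Stack: [s1^-1 s4^-1 s3 s1 s2]
Gen 6 (s1): push. Stack: [s1^-1 s4^-1 s3 s1 s2 s1]
Gen 7 (s1^-1): cancels prior s1. Stack: [s1^-1 s4^-1 s3 s1 s2]
Gen 8 (s4^-1): push. Stack: [s1^-1 s4^-1 s3 s1 s2 s4^-1]
Gen 9 (s3^-1): push. Stack: [s1^-1 s4^-1 s3 s1 s2 s4^-1 s3^-1]
Reduced word: s1^-1 s4^-1 s3 s1 s2 s4^-1 s3^-1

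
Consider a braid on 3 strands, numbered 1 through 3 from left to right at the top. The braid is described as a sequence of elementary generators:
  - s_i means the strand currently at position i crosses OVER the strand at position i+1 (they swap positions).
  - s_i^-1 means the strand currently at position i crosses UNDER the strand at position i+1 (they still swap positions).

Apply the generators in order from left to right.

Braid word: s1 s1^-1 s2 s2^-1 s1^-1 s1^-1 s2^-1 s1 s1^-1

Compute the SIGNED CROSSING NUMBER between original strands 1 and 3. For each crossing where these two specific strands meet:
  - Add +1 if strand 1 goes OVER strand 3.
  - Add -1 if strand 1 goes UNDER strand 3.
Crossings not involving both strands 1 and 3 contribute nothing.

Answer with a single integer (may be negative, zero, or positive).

Gen 1: crossing 1x2. Both 1&3? no. Sum: 0
Gen 2: crossing 2x1. Both 1&3? no. Sum: 0
Gen 3: crossing 2x3. Both 1&3? no. Sum: 0
Gen 4: crossing 3x2. Both 1&3? no. Sum: 0
Gen 5: crossing 1x2. Both 1&3? no. Sum: 0
Gen 6: crossing 2x1. Both 1&3? no. Sum: 0
Gen 7: crossing 2x3. Both 1&3? no. Sum: 0
Gen 8: 1 over 3. Both 1&3? yes. Contrib: +1. Sum: 1
Gen 9: 3 under 1. Both 1&3? yes. Contrib: +1. Sum: 2

Answer: 2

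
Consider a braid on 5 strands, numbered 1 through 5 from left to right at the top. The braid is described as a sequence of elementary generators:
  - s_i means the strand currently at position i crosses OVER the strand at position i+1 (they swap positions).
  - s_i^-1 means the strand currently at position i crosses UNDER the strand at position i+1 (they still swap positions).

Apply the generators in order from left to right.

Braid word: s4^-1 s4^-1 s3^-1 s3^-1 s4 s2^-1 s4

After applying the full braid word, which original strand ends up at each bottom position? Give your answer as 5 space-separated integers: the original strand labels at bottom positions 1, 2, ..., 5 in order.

Gen 1 (s4^-1): strand 4 crosses under strand 5. Perm now: [1 2 3 5 4]
Gen 2 (s4^-1): strand 5 crosses under strand 4. Perm now: [1 2 3 4 5]
Gen 3 (s3^-1): strand 3 crosses under strand 4. Perm now: [1 2 4 3 5]
Gen 4 (s3^-1): strand 4 crosses under strand 3. Perm now: [1 2 3 4 5]
Gen 5 (s4): strand 4 crosses over strand 5. Perm now: [1 2 3 5 4]
Gen 6 (s2^-1): strand 2 crosses under strand 3. Perm now: [1 3 2 5 4]
Gen 7 (s4): strand 5 crosses over strand 4. Perm now: [1 3 2 4 5]

Answer: 1 3 2 4 5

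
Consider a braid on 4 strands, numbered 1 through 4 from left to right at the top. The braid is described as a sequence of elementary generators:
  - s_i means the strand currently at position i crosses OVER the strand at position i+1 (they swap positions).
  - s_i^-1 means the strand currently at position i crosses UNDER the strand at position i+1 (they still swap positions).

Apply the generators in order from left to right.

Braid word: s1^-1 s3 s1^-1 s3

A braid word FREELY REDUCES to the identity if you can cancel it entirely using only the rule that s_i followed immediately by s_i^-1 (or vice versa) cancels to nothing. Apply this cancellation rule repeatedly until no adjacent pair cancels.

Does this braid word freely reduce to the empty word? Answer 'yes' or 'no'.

Gen 1 (s1^-1): push. Stack: [s1^-1]
Gen 2 (s3): push. Stack: [s1^-1 s3]
Gen 3 (s1^-1): push. Stack: [s1^-1 s3 s1^-1]
Gen 4 (s3): push. Stack: [s1^-1 s3 s1^-1 s3]
Reduced word: s1^-1 s3 s1^-1 s3

Answer: no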